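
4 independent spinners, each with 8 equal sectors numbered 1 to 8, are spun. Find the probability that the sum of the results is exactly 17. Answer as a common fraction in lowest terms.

21/256

There are 8^4 = 4096 equally likely outcomes.
The number of ordered 4-tuples from {1,…,8} summing to 17 is 336.
P(sum = 17) = 336/4096 = 21/256.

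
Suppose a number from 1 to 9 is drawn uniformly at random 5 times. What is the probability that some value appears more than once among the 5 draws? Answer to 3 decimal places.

0.744

P(all 5 different) = 9/9 · 8/9 · ··· · 5/9 ≈ 0.256.
P(at least two equal) = 1 − 0.256 = 0.744.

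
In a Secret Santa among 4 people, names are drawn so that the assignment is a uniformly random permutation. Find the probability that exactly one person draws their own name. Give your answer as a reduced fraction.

1/3

Choose which one is fixed: C(4,1) = 4 ways.
The remaining 3 must have no fixed point: D(3) = 2.
P = 4·2/24 = 1/3.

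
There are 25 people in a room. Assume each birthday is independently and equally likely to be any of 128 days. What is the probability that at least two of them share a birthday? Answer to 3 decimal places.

It's easier to compute the probability that all 25 are distinct.
P(all distinct) = 128/128 · 127/128 · ··· · 104/128 ≈ 0.081.
So the probability of at least one match is 1 − 0.081 = 0.919.

0.919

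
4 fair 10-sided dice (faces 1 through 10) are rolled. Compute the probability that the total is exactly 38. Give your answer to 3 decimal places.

There are 10^4 = 10000 equally likely outcomes.
The number of ordered 4-tuples from {1,…,10} summing to 38 is 10.
P(sum = 38) = 10/10000 = 1/1000 ≈ 0.001.

0.001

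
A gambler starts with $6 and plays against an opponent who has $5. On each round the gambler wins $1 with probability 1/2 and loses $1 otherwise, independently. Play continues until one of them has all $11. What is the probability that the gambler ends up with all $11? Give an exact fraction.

6/11

With a fair step, P(i) = ½P(i−1) + ½P(i+1) with P(0)=0, P(11)=1 has the linear solution P(i) = i/11.
P(6) = 6/11.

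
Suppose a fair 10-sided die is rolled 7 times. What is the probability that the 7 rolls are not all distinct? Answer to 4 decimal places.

0.9395

P(all 7 different) = 10/10 · 9/10 · ··· · 4/10 ≈ 0.0605.
P(at least two equal) = 1 − 0.0605 = 0.9395.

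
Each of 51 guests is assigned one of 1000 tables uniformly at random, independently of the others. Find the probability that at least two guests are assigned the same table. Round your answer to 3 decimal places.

0.727

It's easier to compute the probability that all 51 are distinct.
P(all distinct) = 1000/1000 · 999/1000 · ··· · 950/1000 ≈ 0.273.
So the probability of at least one match is 1 − 0.273 = 0.727.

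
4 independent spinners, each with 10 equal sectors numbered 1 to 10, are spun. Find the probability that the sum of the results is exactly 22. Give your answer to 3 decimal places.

0.067

There are 10^4 = 10000 equally likely outcomes.
The number of ordered 4-tuples from {1,…,10} summing to 22 is 670.
P(sum = 22) = 670/10000 = 67/1000 ≈ 0.067.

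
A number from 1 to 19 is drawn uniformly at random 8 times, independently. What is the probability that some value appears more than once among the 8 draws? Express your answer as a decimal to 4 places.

0.8206

P(all 8 different) = 19/19 · 18/19 · ··· · 12/19 ≈ 0.1794.
P(at least two equal) = 1 − 0.1794 = 0.8206.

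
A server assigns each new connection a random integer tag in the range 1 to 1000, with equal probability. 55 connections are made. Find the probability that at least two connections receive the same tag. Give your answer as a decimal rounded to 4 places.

0.7797

It's easier to compute the probability that all 55 are distinct.
P(all distinct) = 1000/1000 · 999/1000 · ··· · 946/1000 ≈ 0.2203.
So the probability of at least one match is 1 − 0.2203 = 0.7797.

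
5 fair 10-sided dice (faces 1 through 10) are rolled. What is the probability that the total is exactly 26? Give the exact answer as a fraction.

47/800

There are 10^5 = 100000 equally likely outcomes.
The number of ordered 5-tuples from {1,…,10} summing to 26 is 5875.
P(sum = 26) = 5875/100000 = 47/800.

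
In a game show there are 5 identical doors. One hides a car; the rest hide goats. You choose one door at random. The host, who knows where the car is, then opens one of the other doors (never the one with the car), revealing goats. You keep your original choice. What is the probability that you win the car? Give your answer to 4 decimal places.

The host can always open an empty door regardless of your choice, so this gives no information about your original door.
P(win by staying) = 1/5 ≈ 0.2000.

0.2000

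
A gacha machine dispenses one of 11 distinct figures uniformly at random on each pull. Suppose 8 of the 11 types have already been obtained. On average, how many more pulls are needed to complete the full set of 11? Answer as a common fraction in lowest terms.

121/6

Starting from 8 distinct types, each trial gives a new one with probability (11−i)/11 when i types are held, so the wait for the next new type is 11/(11−i).
E = 11/3 + 11/2 + 11/1 = 121/6.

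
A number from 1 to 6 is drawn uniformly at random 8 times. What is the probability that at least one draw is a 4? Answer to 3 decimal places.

P(no draw is a 4) = (5/6)^8 ≈ 0.233.
P(at least one) = 1 − 0.233 = 0.767.

0.767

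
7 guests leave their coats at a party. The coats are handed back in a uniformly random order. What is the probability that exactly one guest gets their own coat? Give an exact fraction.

53/144

Choose which one is fixed: C(7,1) = 7 ways.
The remaining 6 must have no fixed point: D(6) = 265.
P = 7·265/5040 = 53/144.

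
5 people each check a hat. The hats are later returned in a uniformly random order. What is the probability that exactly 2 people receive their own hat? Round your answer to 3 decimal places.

Choose which 2 of the 5 are fixed: C(5,2) = 10 ways.
The remaining 3 must have no fixed point: D(3) = 2.
P = 10·2/120 = 1/6 ≈ 0.167.

0.167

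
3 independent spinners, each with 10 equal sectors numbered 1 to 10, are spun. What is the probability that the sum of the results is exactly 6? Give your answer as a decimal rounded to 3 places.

There are 10^3 = 1000 equally likely outcomes.
The number of ordered 3-tuples from {1,…,10} summing to 6 is 10.
P(sum = 6) = 10/1000 = 1/100 ≈ 0.010.

0.010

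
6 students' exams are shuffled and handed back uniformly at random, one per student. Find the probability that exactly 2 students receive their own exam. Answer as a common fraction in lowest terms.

3/16

Choose which 2 of the 6 are fixed: C(6,2) = 15 ways.
The remaining 4 must have no fixed point: D(4) = 9.
P = 15·9/720 = 3/16.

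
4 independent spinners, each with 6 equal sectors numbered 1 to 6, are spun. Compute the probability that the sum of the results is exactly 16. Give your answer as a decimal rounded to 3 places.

0.096

There are 6^4 = 1296 equally likely outcomes.
The number of ordered 4-tuples from {1,…,6} summing to 16 is 125.
P(sum = 16) = 125/1296 ≈ 0.096.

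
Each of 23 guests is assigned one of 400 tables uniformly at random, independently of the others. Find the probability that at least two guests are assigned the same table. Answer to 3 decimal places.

0.475

It's easier to compute the probability that all 23 are distinct.
P(all distinct) = 400/400 · 399/400 · ··· · 378/400 ≈ 0.525.
So the probability of at least one match is 1 − 0.525 = 0.475.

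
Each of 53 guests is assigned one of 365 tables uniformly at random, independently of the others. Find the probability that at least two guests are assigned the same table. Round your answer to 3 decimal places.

It's easier to compute the probability that all 53 are distinct.
P(all distinct) = 365/365 · 364/365 · ··· · 313/365 ≈ 0.019.
So the probability of at least one match is 1 − 0.019 = 0.981.

0.981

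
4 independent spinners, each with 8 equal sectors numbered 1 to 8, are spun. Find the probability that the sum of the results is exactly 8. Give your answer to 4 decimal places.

0.0085

There are 8^4 = 4096 equally likely outcomes.
The number of ordered 4-tuples from {1,…,8} summing to 8 is 35.
P(sum = 8) = 35/4096 ≈ 0.0085.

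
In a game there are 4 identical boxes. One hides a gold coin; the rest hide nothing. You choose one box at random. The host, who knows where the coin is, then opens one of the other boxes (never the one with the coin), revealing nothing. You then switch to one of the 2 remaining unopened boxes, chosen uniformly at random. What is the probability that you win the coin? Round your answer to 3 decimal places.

0.375

Your original box holds the coin with probability 1/4, so the other 3 collectively hold it with probability 3/4.
The host can always find an empty box to open, so this doesn't change that 3/4; it is now spread over the 2 remaining unopened boxes.
P(win by switching) = (3/4) · (1/2) = 3/8 ≈ 0.375.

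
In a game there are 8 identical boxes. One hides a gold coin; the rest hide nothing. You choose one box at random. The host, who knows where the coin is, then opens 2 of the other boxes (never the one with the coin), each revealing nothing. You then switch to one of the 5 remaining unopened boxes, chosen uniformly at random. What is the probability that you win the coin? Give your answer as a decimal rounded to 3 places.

0.175

Your original box holds the coin with probability 1/8, so the other 7 collectively hold it with probability 7/8.
The host can always find 2 empty boxes to open, so the reveals don't change that 7/8; it is now spread over the 5 remaining unopened boxes.
P(win by switching) = (7/8) · (1/5) = 7/40 ≈ 0.175.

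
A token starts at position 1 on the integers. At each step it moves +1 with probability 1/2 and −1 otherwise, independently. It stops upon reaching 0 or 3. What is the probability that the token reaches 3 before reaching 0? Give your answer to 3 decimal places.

0.333

With a fair step, P(i) = ½P(i−1) + ½P(i+1) with P(0)=0, P(3)=1 has the linear solution P(i) = i/3.
P(1) = 1/3 ≈ 0.333.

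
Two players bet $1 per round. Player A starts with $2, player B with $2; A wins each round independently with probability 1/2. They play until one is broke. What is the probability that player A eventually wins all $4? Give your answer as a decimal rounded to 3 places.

With a fair step, P(i) = ½P(i−1) + ½P(i+1) with P(0)=0, P(4)=1 has the linear solution P(i) = i/4.
P(2) = 2/4 = 1/2 ≈ 0.500.

0.500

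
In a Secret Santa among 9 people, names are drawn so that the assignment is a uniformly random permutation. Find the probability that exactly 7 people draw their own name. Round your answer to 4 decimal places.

Choose which 7 of the 9 are fixed: C(9,7) = 36 ways.
The remaining 2 must have no fixed point: D(2) = 1.
P = 36·1/362880 = 1/10080 ≈ 0.0001.

0.0001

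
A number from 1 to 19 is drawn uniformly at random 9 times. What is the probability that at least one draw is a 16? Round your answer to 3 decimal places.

0.385

P(no draw is a 16) = (18/19)^9 ≈ 0.615.
P(at least one) = 1 − 0.615 = 0.385.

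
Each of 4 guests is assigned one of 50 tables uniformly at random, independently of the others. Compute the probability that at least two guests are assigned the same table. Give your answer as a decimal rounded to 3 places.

It's easier to compute the probability that all 4 are distinct.
P(all distinct) = 50/50 · 49/50 · ··· · 47/50 ≈ 0.884.
So the probability of at least one match is 1 − 0.884 = 0.116.

0.116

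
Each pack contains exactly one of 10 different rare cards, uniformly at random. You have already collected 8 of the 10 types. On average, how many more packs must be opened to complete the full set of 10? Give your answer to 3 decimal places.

Starting from 8 distinct types, each trial gives a new one with probability (10−i)/10 when i types are held, so the wait for the next new type is 10/(10−i).
E = 10/2 + 10/1 = 15 ≈ 15.000.

15.000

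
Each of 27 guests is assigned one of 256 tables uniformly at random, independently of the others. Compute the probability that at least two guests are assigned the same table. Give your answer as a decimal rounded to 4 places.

It's easier to compute the probability that all 27 are distinct.
P(all distinct) = 256/256 · 255/256 · ··· · 230/256 ≈ 0.2415.
So the probability of at least one match is 1 − 0.2415 = 0.7585.

0.7585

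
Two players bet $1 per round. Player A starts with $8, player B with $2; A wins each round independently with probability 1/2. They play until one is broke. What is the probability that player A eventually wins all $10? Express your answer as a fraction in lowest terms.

With a fair step, P(i) = ½P(i−1) + ½P(i+1) with P(0)=0, P(10)=1 has the linear solution P(i) = i/10.
P(8) = 8/10 = 4/5.

4/5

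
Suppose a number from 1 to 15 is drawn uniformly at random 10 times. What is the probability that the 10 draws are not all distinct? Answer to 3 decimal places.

P(all 10 different) = 15/15 · 14/15 · ··· · 6/15 ≈ 0.019.
P(at least two equal) = 1 − 0.019 = 0.981.

0.981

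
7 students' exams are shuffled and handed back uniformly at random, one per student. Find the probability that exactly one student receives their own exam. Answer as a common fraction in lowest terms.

53/144

Choose which one is fixed: C(7,1) = 7 ways.
The remaining 6 must have no fixed point: D(6) = 265.
P = 7·265/5040 = 53/144.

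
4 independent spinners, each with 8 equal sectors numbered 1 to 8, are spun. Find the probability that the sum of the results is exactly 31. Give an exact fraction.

There are 8^4 = 4096 equally likely outcomes.
The number of ordered 4-tuples from {1,…,8} summing to 31 is 4.
P(sum = 31) = 4/4096 = 1/1024.

1/1024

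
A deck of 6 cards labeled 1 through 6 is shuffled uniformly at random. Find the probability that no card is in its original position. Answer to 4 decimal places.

This is the derangement probability: permutations of 6 with no fixed point.
D(6) = 6! · (1 − 1/1! + 1/2! − ··· + (−1)^6/6!) = 265.
P = 265/720 = 53/144 ≈ 0.3681.

0.3681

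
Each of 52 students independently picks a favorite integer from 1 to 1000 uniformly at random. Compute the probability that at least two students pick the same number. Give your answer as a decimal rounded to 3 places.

0.741

It's easier to compute the probability that all 52 are distinct.
P(all distinct) = 1000/1000 · 999/1000 · ··· · 949/1000 ≈ 0.259.
So the probability of at least one match is 1 − 0.259 = 0.741.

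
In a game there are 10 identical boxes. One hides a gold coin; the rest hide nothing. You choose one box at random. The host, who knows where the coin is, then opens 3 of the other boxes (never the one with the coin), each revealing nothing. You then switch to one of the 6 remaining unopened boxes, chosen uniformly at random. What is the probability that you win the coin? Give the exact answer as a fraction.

3/20

Your original box holds the coin with probability 1/10, so the other 9 collectively hold it with probability 9/10.
The host can always find 3 empty boxes to open, so the reveals don't change that 9/10; it is now spread over the 6 remaining unopened boxes.
P(win by switching) = (9/10) · (1/6) = 3/20.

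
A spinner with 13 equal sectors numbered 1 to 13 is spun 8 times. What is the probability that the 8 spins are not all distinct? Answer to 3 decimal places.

0.936

P(all 8 different) = 13/13 · 12/13 · ··· · 6/13 ≈ 0.064.
P(at least two equal) = 1 − 0.064 = 0.936.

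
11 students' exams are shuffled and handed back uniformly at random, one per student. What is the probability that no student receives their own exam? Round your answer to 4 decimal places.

This is the derangement probability: permutations of 11 with no fixed point.
D(11) = 11! · (1 − 1/1! + 1/2! − ··· + (−1)^11/11!) = 14684570.
P = 14684570/39916800 = 1468457/3991680 ≈ 0.3679.

0.3679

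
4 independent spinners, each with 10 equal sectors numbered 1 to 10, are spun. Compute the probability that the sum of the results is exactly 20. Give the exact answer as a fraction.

There are 10^4 = 10000 equally likely outcomes.
The number of ordered 4-tuples from {1,…,10} summing to 20 is 633.
P(sum = 20) = 633/10000.

633/10000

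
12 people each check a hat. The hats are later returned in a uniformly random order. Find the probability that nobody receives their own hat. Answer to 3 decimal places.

0.368

This is the derangement probability: permutations of 12 with no fixed point.
D(12) = 12! · (1 − 1/1! + 1/2! − ··· + (−1)^12/12!) = 176214841.
P = 176214841/479001600 = 16019531/43545600 ≈ 0.368.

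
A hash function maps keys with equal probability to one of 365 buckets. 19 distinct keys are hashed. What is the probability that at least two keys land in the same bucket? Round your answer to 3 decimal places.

It's easier to compute the probability that all 19 are distinct.
P(all distinct) = 365/365 · 364/365 · ··· · 347/365 ≈ 0.621.
So the probability of at least one match is 1 − 0.621 = 0.379.

0.379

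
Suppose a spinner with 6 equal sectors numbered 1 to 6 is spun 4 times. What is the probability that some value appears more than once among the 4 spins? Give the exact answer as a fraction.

13/18

P(all 4 different) = 6/6 · 5/6 · ··· · 3/6 = 5/18.
P(at least two equal) = 1 − 5/18 = 13/18.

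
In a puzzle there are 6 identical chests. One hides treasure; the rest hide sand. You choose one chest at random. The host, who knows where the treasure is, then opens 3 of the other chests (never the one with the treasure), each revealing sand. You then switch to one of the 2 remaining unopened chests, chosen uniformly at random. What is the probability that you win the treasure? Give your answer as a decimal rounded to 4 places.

0.4167

Your original chest holds the treasure with probability 1/6, so the other 5 collectively hold it with probability 5/6.
The host can always find 3 empty chests to open, so the reveals don't change that 5/6; it is now spread over the 2 remaining unopened chests.
P(win by switching) = (5/6) · (1/2) = 5/12 ≈ 0.4167.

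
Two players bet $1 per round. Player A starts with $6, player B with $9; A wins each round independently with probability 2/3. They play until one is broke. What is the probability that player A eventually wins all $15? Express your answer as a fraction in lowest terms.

4608/4681

Let r = q/p = (1/3)/(2/3) = 1/2. The recurrence P(i) = p·P(i+1) + q·P(i−1) with P(0)=0, P(15)=1 gives P(i) = (1 − r^i)/(1 − r^15).
P(6) = (1 − (1/2)^6) / (1 − (1/2)^15) = 4608/4681.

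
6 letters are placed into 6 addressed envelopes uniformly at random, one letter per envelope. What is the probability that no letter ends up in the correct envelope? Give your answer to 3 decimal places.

0.368

This is the derangement probability: permutations of 6 with no fixed point.
D(6) = 6! · (1 − 1/1! + 1/2! − ··· + (−1)^6/6!) = 265.
P = 265/720 = 53/144 ≈ 0.368.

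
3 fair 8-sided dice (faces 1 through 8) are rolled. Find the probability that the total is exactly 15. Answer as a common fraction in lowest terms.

There are 8^3 = 512 equally likely outcomes.
The number of ordered 3-tuples from {1,…,8} summing to 15 is 46.
P(sum = 15) = 46/512 = 23/256.

23/256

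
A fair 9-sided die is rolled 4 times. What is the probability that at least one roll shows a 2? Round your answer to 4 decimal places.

0.3757

P(no roll shows a 2) = (8/9)^4 ≈ 0.6243.
P(at least one) = 1 − 0.6243 = 0.3757.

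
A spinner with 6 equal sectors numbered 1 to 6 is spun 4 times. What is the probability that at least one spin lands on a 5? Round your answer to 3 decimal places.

0.518

P(no spin lands on a 5) = (5/6)^4 ≈ 0.482.
P(at least one) = 1 − 0.482 = 0.518.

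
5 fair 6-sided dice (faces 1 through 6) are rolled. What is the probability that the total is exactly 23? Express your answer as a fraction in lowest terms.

305/7776

There are 6^5 = 7776 equally likely outcomes.
The number of ordered 5-tuples from {1,…,6} summing to 23 is 305.
P(sum = 23) = 305/7776.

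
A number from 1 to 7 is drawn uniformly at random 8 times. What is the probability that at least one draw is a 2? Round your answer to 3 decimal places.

0.709

P(no draw is a 2) = (6/7)^8 ≈ 0.291.
P(at least one) = 1 − 0.291 = 0.709.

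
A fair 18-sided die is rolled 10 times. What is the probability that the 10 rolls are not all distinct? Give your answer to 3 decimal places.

P(all 10 different) = 18/18 · 17/18 · ··· · 9/18 ≈ 0.044.
P(at least two equal) = 1 − 0.044 = 0.956.

0.956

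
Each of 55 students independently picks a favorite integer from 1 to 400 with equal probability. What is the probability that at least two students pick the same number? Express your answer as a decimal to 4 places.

It's easier to compute the probability that all 55 are distinct.
P(all distinct) = 400/400 · 399/400 · ··· · 346/400 ≈ 0.0204.
So the probability of at least one match is 1 − 0.0204 = 0.9796.

0.9796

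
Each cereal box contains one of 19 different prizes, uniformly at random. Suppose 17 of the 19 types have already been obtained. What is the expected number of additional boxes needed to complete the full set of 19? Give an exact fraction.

Starting from 17 distinct types, each trial gives a new one with probability (19−i)/19 when i types are held, so the wait for the next new type is 19/(19−i).
E = 19/2 + 19/1 = 57/2.

57/2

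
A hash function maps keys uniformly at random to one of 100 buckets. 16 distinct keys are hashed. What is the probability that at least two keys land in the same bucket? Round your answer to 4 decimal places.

It's easier to compute the probability that all 16 are distinct.
P(all distinct) = 100/100 · 99/100 · ··· · 85/100 ≈ 0.2816.
So the probability of at least one match is 1 − 0.2816 = 0.7184.

0.7184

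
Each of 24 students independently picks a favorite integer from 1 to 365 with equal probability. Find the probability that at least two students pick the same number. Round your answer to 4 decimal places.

0.5383

It's easier to compute the probability that all 24 are distinct.
P(all distinct) = 365/365 · 364/365 · ··· · 342/365 ≈ 0.4617.
So the probability of at least one match is 1 − 0.4617 = 0.5383.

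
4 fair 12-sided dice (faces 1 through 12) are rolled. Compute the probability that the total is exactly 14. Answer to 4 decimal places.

There are 12^4 = 20736 equally likely outcomes.
The number of ordered 4-tuples from {1,…,12} summing to 14 is 286.
P(sum = 14) = 286/20736 = 143/10368 ≈ 0.0138.

0.0138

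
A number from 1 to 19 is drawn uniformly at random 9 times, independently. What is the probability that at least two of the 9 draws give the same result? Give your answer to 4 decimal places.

P(all 9 different) = 19/19 · 18/19 · ··· · 11/19 ≈ 0.1039.
P(at least two equal) = 1 − 0.1039 = 0.8961.

0.8961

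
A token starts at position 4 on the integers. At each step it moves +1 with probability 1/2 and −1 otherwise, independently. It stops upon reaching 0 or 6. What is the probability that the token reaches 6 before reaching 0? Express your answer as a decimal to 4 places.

0.6667

With a fair step, P(i) = ½P(i−1) + ½P(i+1) with P(0)=0, P(6)=1 has the linear solution P(i) = i/6.
P(4) = 4/6 = 2/3 ≈ 0.6667.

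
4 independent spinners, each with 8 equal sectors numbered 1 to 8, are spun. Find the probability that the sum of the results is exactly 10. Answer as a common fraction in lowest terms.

There are 8^4 = 4096 equally likely outcomes.
The number of ordered 4-tuples from {1,…,8} summing to 10 is 84.
P(sum = 10) = 84/4096 = 21/1024.

21/1024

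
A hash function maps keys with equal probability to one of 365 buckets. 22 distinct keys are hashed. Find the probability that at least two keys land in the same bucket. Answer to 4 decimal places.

0.4757

It's easier to compute the probability that all 22 are distinct.
P(all distinct) = 365/365 · 364/365 · ··· · 344/365 ≈ 0.5243.
So the probability of at least one match is 1 − 0.5243 = 0.4757.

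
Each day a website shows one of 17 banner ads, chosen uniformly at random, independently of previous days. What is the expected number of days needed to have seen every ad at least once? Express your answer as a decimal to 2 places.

After i distinct types are collected, each trial gives a new one with probability (17−i)/17, so the expected wait for the next new type is 17/(17−i).
E = 17/17 + 17/16 + 17/15 + 17/14 + 17/13 + 17/12 + 17/11 + 17/10 + 17/9 + 17/8 + 17/7 + 17/6 + 17/5 + 17/4 + 17/3 + 17/2 + 17/1 = 42142223/720720 ≈ 58.47.

58.47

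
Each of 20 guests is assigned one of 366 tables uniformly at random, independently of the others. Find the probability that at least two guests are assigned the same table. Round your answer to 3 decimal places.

It's easier to compute the probability that all 20 are distinct.
P(all distinct) = 366/366 · 365/366 · ··· · 347/366 ≈ 0.589.
So the probability of at least one match is 1 − 0.589 = 0.411.

0.411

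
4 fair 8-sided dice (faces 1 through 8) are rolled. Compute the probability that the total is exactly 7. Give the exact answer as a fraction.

There are 8^4 = 4096 equally likely outcomes.
The number of ordered 4-tuples from {1,…,8} summing to 7 is 20.
P(sum = 7) = 20/4096 = 5/1024.

5/1024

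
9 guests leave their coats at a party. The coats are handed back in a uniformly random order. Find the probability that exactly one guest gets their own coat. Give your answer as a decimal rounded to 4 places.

0.3679

Choose which one is fixed: C(9,1) = 9 ways.
The remaining 8 must have no fixed point: D(8) = 14833.
P = 9·14833/362880 = 2119/5760 ≈ 0.3679.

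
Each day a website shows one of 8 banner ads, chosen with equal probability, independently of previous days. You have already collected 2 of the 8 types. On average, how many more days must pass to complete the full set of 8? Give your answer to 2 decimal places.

Starting from 2 distinct types, each trial gives a new one with probability (8−i)/8 when i types are held, so the wait for the next new type is 8/(8−i).
E = 8/6 + 8/5 + 8/4 + 8/3 + 8/2 + 8/1 = 98/5 ≈ 19.60.

19.60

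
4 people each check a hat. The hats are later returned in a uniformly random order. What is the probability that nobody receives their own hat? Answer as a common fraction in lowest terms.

This is the derangement probability: permutations of 4 with no fixed point.
D(4) = 4! · (1 − 1/1! + 1/2! − ··· + (−1)^4/4!) = 9.
P = 9/24 = 3/8.

3/8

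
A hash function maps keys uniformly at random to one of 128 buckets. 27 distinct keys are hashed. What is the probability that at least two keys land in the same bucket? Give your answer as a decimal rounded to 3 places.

It's easier to compute the probability that all 27 are distinct.
P(all distinct) = 128/128 · 127/128 · ··· · 102/128 ≈ 0.052.
So the probability of at least one match is 1 − 0.052 = 0.948.

0.948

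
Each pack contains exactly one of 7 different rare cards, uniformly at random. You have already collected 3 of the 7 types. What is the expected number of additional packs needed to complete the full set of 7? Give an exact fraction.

Starting from 3 distinct types, each trial gives a new one with probability (7−i)/7 when i types are held, so the wait for the next new type is 7/(7−i).
E = 7/4 + 7/3 + 7/2 + 7/1 = 175/12.

175/12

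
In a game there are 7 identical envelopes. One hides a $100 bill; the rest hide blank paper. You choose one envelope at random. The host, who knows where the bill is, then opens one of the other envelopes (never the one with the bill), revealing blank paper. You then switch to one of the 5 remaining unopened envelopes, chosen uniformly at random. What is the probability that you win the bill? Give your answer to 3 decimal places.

0.171

Your original envelope holds the bill with probability 1/7, so the other 6 collectively hold it with probability 6/7.
The host can always find an empty envelope to open, so this doesn't change that 6/7; it is now spread over the 5 remaining unopened envelopes.
P(win by switching) = (6/7) · (1/5) = 6/35 ≈ 0.171.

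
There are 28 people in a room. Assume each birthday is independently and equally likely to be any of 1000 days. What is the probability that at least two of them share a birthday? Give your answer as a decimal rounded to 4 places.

It's easier to compute the probability that all 28 are distinct.
P(all distinct) = 1000/1000 · 999/1000 · ··· · 973/1000 ≈ 0.6828.
So the probability of at least one match is 1 − 0.6828 = 0.3172.

0.3172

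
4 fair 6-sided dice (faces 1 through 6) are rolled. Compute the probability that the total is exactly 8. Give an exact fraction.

35/1296

There are 6^4 = 1296 equally likely outcomes.
The number of ordered 4-tuples from {1,…,6} summing to 8 is 35.
P(sum = 8) = 35/1296.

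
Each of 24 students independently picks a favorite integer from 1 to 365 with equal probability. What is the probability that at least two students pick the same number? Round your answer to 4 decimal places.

0.5383

It's easier to compute the probability that all 24 are distinct.
P(all distinct) = 365/365 · 364/365 · ··· · 342/365 ≈ 0.4617.
So the probability of at least one match is 1 − 0.4617 = 0.5383.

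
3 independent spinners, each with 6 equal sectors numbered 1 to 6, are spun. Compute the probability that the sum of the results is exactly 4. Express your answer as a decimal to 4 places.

There are 6^3 = 216 equally likely outcomes.
The number of ordered 3-tuples from {1,…,6} summing to 4 is 3.
P(sum = 4) = 3/216 = 1/72 ≈ 0.0139.

0.0139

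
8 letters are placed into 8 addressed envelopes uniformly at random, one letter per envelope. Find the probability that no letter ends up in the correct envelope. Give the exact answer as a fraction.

This is the derangement probability: permutations of 8 with no fixed point.
D(8) = 8! · (1 − 1/1! + 1/2! − ··· + (−1)^8/8!) = 14833.
P = 14833/40320 = 2119/5760.

2119/5760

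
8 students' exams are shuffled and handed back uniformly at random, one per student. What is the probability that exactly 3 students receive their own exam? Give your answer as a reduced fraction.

11/180

Choose which 3 of the 8 are fixed: C(8,3) = 56 ways.
The remaining 5 must have no fixed point: D(5) = 44.
P = 56·44/40320 = 11/180.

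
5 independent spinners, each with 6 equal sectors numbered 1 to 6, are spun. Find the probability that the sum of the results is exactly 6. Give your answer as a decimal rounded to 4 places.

0.0006

There are 6^5 = 7776 equally likely outcomes.
The number of ordered 5-tuples from {1,…,6} summing to 6 is 5.
P(sum = 6) = 5/7776 ≈ 0.0006.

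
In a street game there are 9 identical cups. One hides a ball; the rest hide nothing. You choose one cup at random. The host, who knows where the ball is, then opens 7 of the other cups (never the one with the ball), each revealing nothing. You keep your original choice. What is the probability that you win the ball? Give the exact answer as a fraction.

The host can always open 7 empty cups regardless of your choice, so the reveals give no information about your original cup.
P(win by staying) = 1/9.

1/9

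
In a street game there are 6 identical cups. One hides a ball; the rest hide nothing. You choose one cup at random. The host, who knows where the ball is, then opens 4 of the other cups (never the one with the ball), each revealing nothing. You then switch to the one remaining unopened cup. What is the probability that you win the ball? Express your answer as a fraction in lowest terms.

Your original cup holds the ball with probability 1/6, so the other 5 collectively hold it with probability 5/6.
The host can always find 4 empty cups to open, so the reveals don't change that 5/6; it is now spread over the 1 remaining unopened cup.
P(win by switching) = (5/6) · (1/1) = 5/6.

5/6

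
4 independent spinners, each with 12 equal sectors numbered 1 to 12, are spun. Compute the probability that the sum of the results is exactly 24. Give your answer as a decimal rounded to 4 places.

0.0536

There are 12^4 = 20736 equally likely outcomes.
The number of ordered 4-tuples from {1,…,12} summing to 24 is 1111.
P(sum = 24) = 1111/20736 ≈ 0.0536.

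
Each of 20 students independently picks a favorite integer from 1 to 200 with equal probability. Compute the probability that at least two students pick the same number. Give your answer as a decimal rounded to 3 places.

0.626

It's easier to compute the probability that all 20 are distinct.
P(all distinct) = 200/200 · 199/200 · ··· · 181/200 ≈ 0.374.
So the probability of at least one match is 1 − 0.374 = 0.626.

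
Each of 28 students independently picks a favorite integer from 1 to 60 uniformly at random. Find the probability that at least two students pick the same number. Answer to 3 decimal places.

It's easier to compute the probability that all 28 are distinct.
P(all distinct) = 60/60 · 59/60 · ··· · 33/60 ≈ 0.001.
So the probability of at least one match is 1 − 0.001 = 0.999.

0.999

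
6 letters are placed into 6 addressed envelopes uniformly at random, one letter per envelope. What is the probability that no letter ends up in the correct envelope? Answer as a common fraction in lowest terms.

This is the derangement probability: permutations of 6 with no fixed point.
D(6) = 6! · (1 − 1/1! + 1/2! − ··· + (−1)^6/6!) = 265.
P = 265/720 = 53/144.

53/144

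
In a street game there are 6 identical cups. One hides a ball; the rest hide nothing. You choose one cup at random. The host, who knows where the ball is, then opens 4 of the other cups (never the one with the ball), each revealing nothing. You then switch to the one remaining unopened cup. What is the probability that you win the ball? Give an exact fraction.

Your original cup holds the ball with probability 1/6, so the other 5 collectively hold it with probability 5/6.
The host can always find 4 empty cups to open, so the reveals don't change that 5/6; it is now spread over the 1 remaining unopened cup.
P(win by switching) = (5/6) · (1/1) = 5/6.

5/6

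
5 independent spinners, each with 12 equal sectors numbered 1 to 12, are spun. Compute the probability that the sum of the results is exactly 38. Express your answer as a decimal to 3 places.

0.040

There are 12^5 = 248832 equally likely outcomes.
The number of ordered 5-tuples from {1,…,12} summing to 38 is 9945.
P(sum = 38) = 9945/248832 = 1105/27648 ≈ 0.040.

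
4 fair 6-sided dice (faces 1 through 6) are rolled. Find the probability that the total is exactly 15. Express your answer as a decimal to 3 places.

There are 6^4 = 1296 equally likely outcomes.
The number of ordered 4-tuples from {1,…,6} summing to 15 is 140.
P(sum = 15) = 140/1296 = 35/324 ≈ 0.108.

0.108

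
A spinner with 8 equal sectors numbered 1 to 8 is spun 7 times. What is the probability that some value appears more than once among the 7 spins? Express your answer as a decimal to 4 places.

0.9808

P(all 7 different) = 8/8 · 7/8 · ··· · 2/8 ≈ 0.0192.
P(at least two equal) = 1 − 0.0192 = 0.9808.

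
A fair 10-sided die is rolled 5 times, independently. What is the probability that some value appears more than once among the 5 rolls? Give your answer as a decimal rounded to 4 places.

0.6976

P(all 5 different) = 10/10 · 9/10 · ··· · 6/10 ≈ 0.3024.
P(at least two equal) = 1 − 0.3024 = 0.6976.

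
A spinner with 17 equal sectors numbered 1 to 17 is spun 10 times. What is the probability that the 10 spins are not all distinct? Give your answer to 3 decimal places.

0.965

P(all 10 different) = 17/17 · 16/17 · ··· · 8/17 ≈ 0.035.
P(at least two equal) = 1 − 0.035 = 0.965.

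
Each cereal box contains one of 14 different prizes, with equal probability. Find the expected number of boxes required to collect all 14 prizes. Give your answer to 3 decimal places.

After i distinct types are collected, each trial gives a new one with probability (14−i)/14, so the expected wait for the next new type is 14/(14−i).
E = 14/14 + 14/13 + 14/12 + 14/11 + 14/10 + 14/9 + 14/8 + 14/7 + 14/6 + 14/5 + 14/4 + 14/3 + 14/2 + 14/1 = 1171733/25740 ≈ 45.522.

45.522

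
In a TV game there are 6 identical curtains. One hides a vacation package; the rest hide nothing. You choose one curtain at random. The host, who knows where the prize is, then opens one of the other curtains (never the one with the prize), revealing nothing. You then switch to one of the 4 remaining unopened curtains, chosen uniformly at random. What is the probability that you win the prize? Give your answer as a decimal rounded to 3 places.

Your original curtain holds the prize with probability 1/6, so the other 5 collectively hold it with probability 5/6.
The host can always find an empty curtain to open, so this doesn't change that 5/6; it is now spread over the 4 remaining unopened curtains.
P(win by switching) = (5/6) · (1/4) = 5/24 ≈ 0.208.

0.208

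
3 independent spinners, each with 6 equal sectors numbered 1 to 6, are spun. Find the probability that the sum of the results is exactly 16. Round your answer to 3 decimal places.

There are 6^3 = 216 equally likely outcomes.
The number of ordered 3-tuples from {1,…,6} summing to 16 is 6.
P(sum = 16) = 6/216 = 1/36 ≈ 0.028.

0.028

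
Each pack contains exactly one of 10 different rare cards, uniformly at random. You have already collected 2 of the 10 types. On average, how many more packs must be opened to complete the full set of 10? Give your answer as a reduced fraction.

Starting from 2 distinct types, each trial gives a new one with probability (10−i)/10 when i types are held, so the wait for the next new type is 10/(10−i).
E = 10/8 + 10/7 + 10/6 + 10/5 + 10/4 + 10/3 + 10/2 + 10/1 = 761/28.

761/28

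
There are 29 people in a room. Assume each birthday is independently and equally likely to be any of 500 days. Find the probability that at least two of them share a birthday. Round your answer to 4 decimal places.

It's easier to compute the probability that all 29 are distinct.
P(all distinct) = 500/500 · 499/500 · ··· · 472/500 ≈ 0.4370.
So the probability of at least one match is 1 − 0.4370 = 0.5630.

0.5630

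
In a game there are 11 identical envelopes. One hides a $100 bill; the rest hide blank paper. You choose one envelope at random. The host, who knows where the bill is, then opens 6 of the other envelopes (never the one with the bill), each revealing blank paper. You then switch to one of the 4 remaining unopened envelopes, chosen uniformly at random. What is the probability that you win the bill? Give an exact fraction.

5/22

Your original envelope holds the bill with probability 1/11, so the other 10 collectively hold it with probability 10/11.
The host can always find 6 empty envelopes to open, so the reveals don't change that 10/11; it is now spread over the 4 remaining unopened envelopes.
P(win by switching) = (10/11) · (1/4) = 5/22.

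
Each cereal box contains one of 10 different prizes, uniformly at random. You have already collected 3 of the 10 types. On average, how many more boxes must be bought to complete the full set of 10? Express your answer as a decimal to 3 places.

Starting from 3 distinct types, each trial gives a new one with probability (10−i)/10 when i types are held, so the wait for the next new type is 10/(10−i).
E = 10/7 + 10/6 + 10/5 + 10/4 + 10/3 + 10/2 + 10/1 = 363/14 ≈ 25.929.

25.929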